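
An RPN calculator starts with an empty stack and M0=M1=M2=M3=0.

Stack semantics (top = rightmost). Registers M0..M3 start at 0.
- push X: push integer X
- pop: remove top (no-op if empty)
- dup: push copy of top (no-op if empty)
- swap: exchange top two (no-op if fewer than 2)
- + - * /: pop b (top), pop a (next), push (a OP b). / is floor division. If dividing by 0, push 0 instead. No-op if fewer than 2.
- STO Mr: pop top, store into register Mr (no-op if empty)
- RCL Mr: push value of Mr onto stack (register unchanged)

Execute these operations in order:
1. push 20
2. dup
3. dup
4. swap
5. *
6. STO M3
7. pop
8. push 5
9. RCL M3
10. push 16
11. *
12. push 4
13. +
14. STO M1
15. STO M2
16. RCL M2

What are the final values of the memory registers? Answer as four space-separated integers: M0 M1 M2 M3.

Answer: 0 6404 5 400

Derivation:
After op 1 (push 20): stack=[20] mem=[0,0,0,0]
After op 2 (dup): stack=[20,20] mem=[0,0,0,0]
After op 3 (dup): stack=[20,20,20] mem=[0,0,0,0]
After op 4 (swap): stack=[20,20,20] mem=[0,0,0,0]
After op 5 (*): stack=[20,400] mem=[0,0,0,0]
After op 6 (STO M3): stack=[20] mem=[0,0,0,400]
After op 7 (pop): stack=[empty] mem=[0,0,0,400]
After op 8 (push 5): stack=[5] mem=[0,0,0,400]
After op 9 (RCL M3): stack=[5,400] mem=[0,0,0,400]
After op 10 (push 16): stack=[5,400,16] mem=[0,0,0,400]
After op 11 (*): stack=[5,6400] mem=[0,0,0,400]
After op 12 (push 4): stack=[5,6400,4] mem=[0,0,0,400]
After op 13 (+): stack=[5,6404] mem=[0,0,0,400]
After op 14 (STO M1): stack=[5] mem=[0,6404,0,400]
After op 15 (STO M2): stack=[empty] mem=[0,6404,5,400]
After op 16 (RCL M2): stack=[5] mem=[0,6404,5,400]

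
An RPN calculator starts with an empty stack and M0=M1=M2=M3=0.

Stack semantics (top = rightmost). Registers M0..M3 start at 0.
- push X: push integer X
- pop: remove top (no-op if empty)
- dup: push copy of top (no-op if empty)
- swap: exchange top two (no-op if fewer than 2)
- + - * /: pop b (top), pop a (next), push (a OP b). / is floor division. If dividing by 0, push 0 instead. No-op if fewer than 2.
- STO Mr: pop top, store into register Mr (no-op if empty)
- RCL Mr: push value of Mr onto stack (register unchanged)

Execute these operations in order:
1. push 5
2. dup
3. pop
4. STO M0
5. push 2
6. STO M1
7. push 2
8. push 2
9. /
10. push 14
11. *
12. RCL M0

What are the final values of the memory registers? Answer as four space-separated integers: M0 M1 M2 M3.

Answer: 5 2 0 0

Derivation:
After op 1 (push 5): stack=[5] mem=[0,0,0,0]
After op 2 (dup): stack=[5,5] mem=[0,0,0,0]
After op 3 (pop): stack=[5] mem=[0,0,0,0]
After op 4 (STO M0): stack=[empty] mem=[5,0,0,0]
After op 5 (push 2): stack=[2] mem=[5,0,0,0]
After op 6 (STO M1): stack=[empty] mem=[5,2,0,0]
After op 7 (push 2): stack=[2] mem=[5,2,0,0]
After op 8 (push 2): stack=[2,2] mem=[5,2,0,0]
After op 9 (/): stack=[1] mem=[5,2,0,0]
After op 10 (push 14): stack=[1,14] mem=[5,2,0,0]
After op 11 (*): stack=[14] mem=[5,2,0,0]
After op 12 (RCL M0): stack=[14,5] mem=[5,2,0,0]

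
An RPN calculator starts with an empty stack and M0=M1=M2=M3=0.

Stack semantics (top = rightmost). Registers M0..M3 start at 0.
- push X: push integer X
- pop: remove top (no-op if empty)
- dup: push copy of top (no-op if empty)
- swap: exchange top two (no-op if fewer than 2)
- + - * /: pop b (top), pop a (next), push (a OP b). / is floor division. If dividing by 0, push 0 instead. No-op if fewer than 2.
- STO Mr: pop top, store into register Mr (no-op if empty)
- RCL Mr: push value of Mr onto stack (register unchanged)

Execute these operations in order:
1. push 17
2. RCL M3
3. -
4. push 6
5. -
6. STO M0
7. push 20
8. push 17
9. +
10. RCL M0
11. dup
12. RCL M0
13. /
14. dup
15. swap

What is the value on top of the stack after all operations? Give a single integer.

After op 1 (push 17): stack=[17] mem=[0,0,0,0]
After op 2 (RCL M3): stack=[17,0] mem=[0,0,0,0]
After op 3 (-): stack=[17] mem=[0,0,0,0]
After op 4 (push 6): stack=[17,6] mem=[0,0,0,0]
After op 5 (-): stack=[11] mem=[0,0,0,0]
After op 6 (STO M0): stack=[empty] mem=[11,0,0,0]
After op 7 (push 20): stack=[20] mem=[11,0,0,0]
After op 8 (push 17): stack=[20,17] mem=[11,0,0,0]
After op 9 (+): stack=[37] mem=[11,0,0,0]
After op 10 (RCL M0): stack=[37,11] mem=[11,0,0,0]
After op 11 (dup): stack=[37,11,11] mem=[11,0,0,0]
After op 12 (RCL M0): stack=[37,11,11,11] mem=[11,0,0,0]
After op 13 (/): stack=[37,11,1] mem=[11,0,0,0]
After op 14 (dup): stack=[37,11,1,1] mem=[11,0,0,0]
After op 15 (swap): stack=[37,11,1,1] mem=[11,0,0,0]

Answer: 1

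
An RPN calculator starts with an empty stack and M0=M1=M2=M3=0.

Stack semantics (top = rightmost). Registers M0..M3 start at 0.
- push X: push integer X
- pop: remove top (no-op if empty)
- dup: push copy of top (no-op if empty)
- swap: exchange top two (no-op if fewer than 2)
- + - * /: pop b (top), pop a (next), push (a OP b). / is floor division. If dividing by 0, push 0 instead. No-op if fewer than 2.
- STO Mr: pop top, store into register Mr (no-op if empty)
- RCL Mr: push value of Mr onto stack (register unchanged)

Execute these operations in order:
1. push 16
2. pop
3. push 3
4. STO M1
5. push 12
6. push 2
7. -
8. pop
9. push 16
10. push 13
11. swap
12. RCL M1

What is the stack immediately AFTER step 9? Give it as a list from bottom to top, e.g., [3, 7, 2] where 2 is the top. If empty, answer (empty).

After op 1 (push 16): stack=[16] mem=[0,0,0,0]
After op 2 (pop): stack=[empty] mem=[0,0,0,0]
After op 3 (push 3): stack=[3] mem=[0,0,0,0]
After op 4 (STO M1): stack=[empty] mem=[0,3,0,0]
After op 5 (push 12): stack=[12] mem=[0,3,0,0]
After op 6 (push 2): stack=[12,2] mem=[0,3,0,0]
After op 7 (-): stack=[10] mem=[0,3,0,0]
After op 8 (pop): stack=[empty] mem=[0,3,0,0]
After op 9 (push 16): stack=[16] mem=[0,3,0,0]

[16]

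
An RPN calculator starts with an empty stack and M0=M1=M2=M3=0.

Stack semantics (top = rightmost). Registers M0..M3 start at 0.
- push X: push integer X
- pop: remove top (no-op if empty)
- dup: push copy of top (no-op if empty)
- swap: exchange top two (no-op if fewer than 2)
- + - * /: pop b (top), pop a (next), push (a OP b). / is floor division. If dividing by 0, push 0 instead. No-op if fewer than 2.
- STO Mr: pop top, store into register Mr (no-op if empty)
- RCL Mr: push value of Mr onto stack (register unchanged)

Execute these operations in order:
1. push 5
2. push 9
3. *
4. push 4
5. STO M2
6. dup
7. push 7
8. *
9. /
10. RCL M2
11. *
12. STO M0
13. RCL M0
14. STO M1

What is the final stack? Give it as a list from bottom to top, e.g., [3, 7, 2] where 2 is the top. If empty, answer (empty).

Answer: (empty)

Derivation:
After op 1 (push 5): stack=[5] mem=[0,0,0,0]
After op 2 (push 9): stack=[5,9] mem=[0,0,0,0]
After op 3 (*): stack=[45] mem=[0,0,0,0]
After op 4 (push 4): stack=[45,4] mem=[0,0,0,0]
After op 5 (STO M2): stack=[45] mem=[0,0,4,0]
After op 6 (dup): stack=[45,45] mem=[0,0,4,0]
After op 7 (push 7): stack=[45,45,7] mem=[0,0,4,0]
After op 8 (*): stack=[45,315] mem=[0,0,4,0]
After op 9 (/): stack=[0] mem=[0,0,4,0]
After op 10 (RCL M2): stack=[0,4] mem=[0,0,4,0]
After op 11 (*): stack=[0] mem=[0,0,4,0]
After op 12 (STO M0): stack=[empty] mem=[0,0,4,0]
After op 13 (RCL M0): stack=[0] mem=[0,0,4,0]
After op 14 (STO M1): stack=[empty] mem=[0,0,4,0]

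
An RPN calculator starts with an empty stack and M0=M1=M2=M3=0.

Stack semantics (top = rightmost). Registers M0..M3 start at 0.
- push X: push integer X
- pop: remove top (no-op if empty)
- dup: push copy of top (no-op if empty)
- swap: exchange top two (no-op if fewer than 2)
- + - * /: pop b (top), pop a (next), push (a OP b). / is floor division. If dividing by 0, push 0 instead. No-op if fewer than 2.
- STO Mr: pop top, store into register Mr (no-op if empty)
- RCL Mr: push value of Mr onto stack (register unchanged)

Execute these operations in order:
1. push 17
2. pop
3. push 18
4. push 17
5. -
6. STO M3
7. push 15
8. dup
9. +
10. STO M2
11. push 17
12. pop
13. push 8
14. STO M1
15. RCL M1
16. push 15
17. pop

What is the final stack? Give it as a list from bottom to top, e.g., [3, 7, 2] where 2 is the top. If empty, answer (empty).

After op 1 (push 17): stack=[17] mem=[0,0,0,0]
After op 2 (pop): stack=[empty] mem=[0,0,0,0]
After op 3 (push 18): stack=[18] mem=[0,0,0,0]
After op 4 (push 17): stack=[18,17] mem=[0,0,0,0]
After op 5 (-): stack=[1] mem=[0,0,0,0]
After op 6 (STO M3): stack=[empty] mem=[0,0,0,1]
After op 7 (push 15): stack=[15] mem=[0,0,0,1]
After op 8 (dup): stack=[15,15] mem=[0,0,0,1]
After op 9 (+): stack=[30] mem=[0,0,0,1]
After op 10 (STO M2): stack=[empty] mem=[0,0,30,1]
After op 11 (push 17): stack=[17] mem=[0,0,30,1]
After op 12 (pop): stack=[empty] mem=[0,0,30,1]
After op 13 (push 8): stack=[8] mem=[0,0,30,1]
After op 14 (STO M1): stack=[empty] mem=[0,8,30,1]
After op 15 (RCL M1): stack=[8] mem=[0,8,30,1]
After op 16 (push 15): stack=[8,15] mem=[0,8,30,1]
After op 17 (pop): stack=[8] mem=[0,8,30,1]

Answer: [8]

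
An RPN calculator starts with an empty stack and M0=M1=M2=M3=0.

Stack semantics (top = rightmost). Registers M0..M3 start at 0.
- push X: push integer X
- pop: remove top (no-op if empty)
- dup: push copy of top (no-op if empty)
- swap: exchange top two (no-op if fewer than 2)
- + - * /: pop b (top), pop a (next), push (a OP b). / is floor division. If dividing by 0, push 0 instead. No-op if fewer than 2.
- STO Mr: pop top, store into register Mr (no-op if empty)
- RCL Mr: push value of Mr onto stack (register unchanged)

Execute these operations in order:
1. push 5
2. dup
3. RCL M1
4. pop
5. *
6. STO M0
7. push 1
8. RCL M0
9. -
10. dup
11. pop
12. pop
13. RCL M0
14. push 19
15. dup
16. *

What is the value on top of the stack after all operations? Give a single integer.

Answer: 361

Derivation:
After op 1 (push 5): stack=[5] mem=[0,0,0,0]
After op 2 (dup): stack=[5,5] mem=[0,0,0,0]
After op 3 (RCL M1): stack=[5,5,0] mem=[0,0,0,0]
After op 4 (pop): stack=[5,5] mem=[0,0,0,0]
After op 5 (*): stack=[25] mem=[0,0,0,0]
After op 6 (STO M0): stack=[empty] mem=[25,0,0,0]
After op 7 (push 1): stack=[1] mem=[25,0,0,0]
After op 8 (RCL M0): stack=[1,25] mem=[25,0,0,0]
After op 9 (-): stack=[-24] mem=[25,0,0,0]
After op 10 (dup): stack=[-24,-24] mem=[25,0,0,0]
After op 11 (pop): stack=[-24] mem=[25,0,0,0]
After op 12 (pop): stack=[empty] mem=[25,0,0,0]
After op 13 (RCL M0): stack=[25] mem=[25,0,0,0]
After op 14 (push 19): stack=[25,19] mem=[25,0,0,0]
After op 15 (dup): stack=[25,19,19] mem=[25,0,0,0]
After op 16 (*): stack=[25,361] mem=[25,0,0,0]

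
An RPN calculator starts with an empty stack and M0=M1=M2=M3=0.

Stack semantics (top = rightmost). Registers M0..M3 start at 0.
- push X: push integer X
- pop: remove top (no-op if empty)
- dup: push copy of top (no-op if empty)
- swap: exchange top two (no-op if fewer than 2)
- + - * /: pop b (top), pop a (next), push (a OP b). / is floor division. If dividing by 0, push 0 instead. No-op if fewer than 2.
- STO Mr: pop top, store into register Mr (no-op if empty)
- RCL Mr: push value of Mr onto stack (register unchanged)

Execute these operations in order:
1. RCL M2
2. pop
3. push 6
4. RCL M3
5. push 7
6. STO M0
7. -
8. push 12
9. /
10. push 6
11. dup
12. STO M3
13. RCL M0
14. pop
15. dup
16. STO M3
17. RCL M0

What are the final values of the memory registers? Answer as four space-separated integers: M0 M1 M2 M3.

After op 1 (RCL M2): stack=[0] mem=[0,0,0,0]
After op 2 (pop): stack=[empty] mem=[0,0,0,0]
After op 3 (push 6): stack=[6] mem=[0,0,0,0]
After op 4 (RCL M3): stack=[6,0] mem=[0,0,0,0]
After op 5 (push 7): stack=[6,0,7] mem=[0,0,0,0]
After op 6 (STO M0): stack=[6,0] mem=[7,0,0,0]
After op 7 (-): stack=[6] mem=[7,0,0,0]
After op 8 (push 12): stack=[6,12] mem=[7,0,0,0]
After op 9 (/): stack=[0] mem=[7,0,0,0]
After op 10 (push 6): stack=[0,6] mem=[7,0,0,0]
After op 11 (dup): stack=[0,6,6] mem=[7,0,0,0]
After op 12 (STO M3): stack=[0,6] mem=[7,0,0,6]
After op 13 (RCL M0): stack=[0,6,7] mem=[7,0,0,6]
After op 14 (pop): stack=[0,6] mem=[7,0,0,6]
After op 15 (dup): stack=[0,6,6] mem=[7,0,0,6]
After op 16 (STO M3): stack=[0,6] mem=[7,0,0,6]
After op 17 (RCL M0): stack=[0,6,7] mem=[7,0,0,6]

Answer: 7 0 0 6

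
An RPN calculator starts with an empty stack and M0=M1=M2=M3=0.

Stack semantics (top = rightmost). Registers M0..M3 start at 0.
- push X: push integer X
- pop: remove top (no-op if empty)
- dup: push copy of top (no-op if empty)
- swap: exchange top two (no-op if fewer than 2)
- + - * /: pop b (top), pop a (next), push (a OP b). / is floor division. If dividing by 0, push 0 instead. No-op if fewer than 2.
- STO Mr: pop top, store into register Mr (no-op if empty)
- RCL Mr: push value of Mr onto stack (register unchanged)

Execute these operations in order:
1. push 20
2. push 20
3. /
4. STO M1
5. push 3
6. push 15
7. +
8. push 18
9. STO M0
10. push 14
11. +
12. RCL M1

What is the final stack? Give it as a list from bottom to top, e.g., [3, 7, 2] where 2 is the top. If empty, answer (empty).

Answer: [32, 1]

Derivation:
After op 1 (push 20): stack=[20] mem=[0,0,0,0]
After op 2 (push 20): stack=[20,20] mem=[0,0,0,0]
After op 3 (/): stack=[1] mem=[0,0,0,0]
After op 4 (STO M1): stack=[empty] mem=[0,1,0,0]
After op 5 (push 3): stack=[3] mem=[0,1,0,0]
After op 6 (push 15): stack=[3,15] mem=[0,1,0,0]
After op 7 (+): stack=[18] mem=[0,1,0,0]
After op 8 (push 18): stack=[18,18] mem=[0,1,0,0]
After op 9 (STO M0): stack=[18] mem=[18,1,0,0]
After op 10 (push 14): stack=[18,14] mem=[18,1,0,0]
After op 11 (+): stack=[32] mem=[18,1,0,0]
After op 12 (RCL M1): stack=[32,1] mem=[18,1,0,0]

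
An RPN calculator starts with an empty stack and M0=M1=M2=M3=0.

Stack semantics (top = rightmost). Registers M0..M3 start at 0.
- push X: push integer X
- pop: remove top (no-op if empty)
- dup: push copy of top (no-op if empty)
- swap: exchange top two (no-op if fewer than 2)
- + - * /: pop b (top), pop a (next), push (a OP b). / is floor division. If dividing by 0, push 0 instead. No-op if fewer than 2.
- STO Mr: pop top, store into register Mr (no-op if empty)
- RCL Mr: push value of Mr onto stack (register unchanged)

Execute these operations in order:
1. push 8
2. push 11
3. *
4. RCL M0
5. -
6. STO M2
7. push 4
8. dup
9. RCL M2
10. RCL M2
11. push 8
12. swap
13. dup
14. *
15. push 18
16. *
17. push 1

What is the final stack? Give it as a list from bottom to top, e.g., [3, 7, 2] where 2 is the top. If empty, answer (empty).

Answer: [4, 4, 88, 8, 139392, 1]

Derivation:
After op 1 (push 8): stack=[8] mem=[0,0,0,0]
After op 2 (push 11): stack=[8,11] mem=[0,0,0,0]
After op 3 (*): stack=[88] mem=[0,0,0,0]
After op 4 (RCL M0): stack=[88,0] mem=[0,0,0,0]
After op 5 (-): stack=[88] mem=[0,0,0,0]
After op 6 (STO M2): stack=[empty] mem=[0,0,88,0]
After op 7 (push 4): stack=[4] mem=[0,0,88,0]
After op 8 (dup): stack=[4,4] mem=[0,0,88,0]
After op 9 (RCL M2): stack=[4,4,88] mem=[0,0,88,0]
After op 10 (RCL M2): stack=[4,4,88,88] mem=[0,0,88,0]
After op 11 (push 8): stack=[4,4,88,88,8] mem=[0,0,88,0]
After op 12 (swap): stack=[4,4,88,8,88] mem=[0,0,88,0]
After op 13 (dup): stack=[4,4,88,8,88,88] mem=[0,0,88,0]
After op 14 (*): stack=[4,4,88,8,7744] mem=[0,0,88,0]
After op 15 (push 18): stack=[4,4,88,8,7744,18] mem=[0,0,88,0]
After op 16 (*): stack=[4,4,88,8,139392] mem=[0,0,88,0]
After op 17 (push 1): stack=[4,4,88,8,139392,1] mem=[0,0,88,0]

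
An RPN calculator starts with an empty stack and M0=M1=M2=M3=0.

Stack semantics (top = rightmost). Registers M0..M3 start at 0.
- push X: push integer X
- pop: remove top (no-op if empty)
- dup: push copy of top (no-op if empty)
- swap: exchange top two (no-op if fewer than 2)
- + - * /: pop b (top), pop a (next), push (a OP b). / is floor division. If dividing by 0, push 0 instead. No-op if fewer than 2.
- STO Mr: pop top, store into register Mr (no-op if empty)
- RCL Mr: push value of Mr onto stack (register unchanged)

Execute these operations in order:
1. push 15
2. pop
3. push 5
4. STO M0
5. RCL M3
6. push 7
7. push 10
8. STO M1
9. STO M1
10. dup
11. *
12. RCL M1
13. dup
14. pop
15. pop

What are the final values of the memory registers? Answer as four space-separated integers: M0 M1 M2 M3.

Answer: 5 7 0 0

Derivation:
After op 1 (push 15): stack=[15] mem=[0,0,0,0]
After op 2 (pop): stack=[empty] mem=[0,0,0,0]
After op 3 (push 5): stack=[5] mem=[0,0,0,0]
After op 4 (STO M0): stack=[empty] mem=[5,0,0,0]
After op 5 (RCL M3): stack=[0] mem=[5,0,0,0]
After op 6 (push 7): stack=[0,7] mem=[5,0,0,0]
After op 7 (push 10): stack=[0,7,10] mem=[5,0,0,0]
After op 8 (STO M1): stack=[0,7] mem=[5,10,0,0]
After op 9 (STO M1): stack=[0] mem=[5,7,0,0]
After op 10 (dup): stack=[0,0] mem=[5,7,0,0]
After op 11 (*): stack=[0] mem=[5,7,0,0]
After op 12 (RCL M1): stack=[0,7] mem=[5,7,0,0]
After op 13 (dup): stack=[0,7,7] mem=[5,7,0,0]
After op 14 (pop): stack=[0,7] mem=[5,7,0,0]
After op 15 (pop): stack=[0] mem=[5,7,0,0]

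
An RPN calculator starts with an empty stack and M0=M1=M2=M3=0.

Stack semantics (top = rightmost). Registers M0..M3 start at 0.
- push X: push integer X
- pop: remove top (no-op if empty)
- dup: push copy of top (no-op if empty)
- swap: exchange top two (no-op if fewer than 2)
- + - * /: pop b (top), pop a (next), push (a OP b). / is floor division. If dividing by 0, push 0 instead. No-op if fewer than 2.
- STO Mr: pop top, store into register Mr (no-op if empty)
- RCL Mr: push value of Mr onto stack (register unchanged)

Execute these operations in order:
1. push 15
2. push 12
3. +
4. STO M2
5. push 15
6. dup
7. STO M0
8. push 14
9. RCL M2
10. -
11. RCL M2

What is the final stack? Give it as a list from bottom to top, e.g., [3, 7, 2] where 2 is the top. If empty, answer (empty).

After op 1 (push 15): stack=[15] mem=[0,0,0,0]
After op 2 (push 12): stack=[15,12] mem=[0,0,0,0]
After op 3 (+): stack=[27] mem=[0,0,0,0]
After op 4 (STO M2): stack=[empty] mem=[0,0,27,0]
After op 5 (push 15): stack=[15] mem=[0,0,27,0]
After op 6 (dup): stack=[15,15] mem=[0,0,27,0]
After op 7 (STO M0): stack=[15] mem=[15,0,27,0]
After op 8 (push 14): stack=[15,14] mem=[15,0,27,0]
After op 9 (RCL M2): stack=[15,14,27] mem=[15,0,27,0]
After op 10 (-): stack=[15,-13] mem=[15,0,27,0]
After op 11 (RCL M2): stack=[15,-13,27] mem=[15,0,27,0]

Answer: [15, -13, 27]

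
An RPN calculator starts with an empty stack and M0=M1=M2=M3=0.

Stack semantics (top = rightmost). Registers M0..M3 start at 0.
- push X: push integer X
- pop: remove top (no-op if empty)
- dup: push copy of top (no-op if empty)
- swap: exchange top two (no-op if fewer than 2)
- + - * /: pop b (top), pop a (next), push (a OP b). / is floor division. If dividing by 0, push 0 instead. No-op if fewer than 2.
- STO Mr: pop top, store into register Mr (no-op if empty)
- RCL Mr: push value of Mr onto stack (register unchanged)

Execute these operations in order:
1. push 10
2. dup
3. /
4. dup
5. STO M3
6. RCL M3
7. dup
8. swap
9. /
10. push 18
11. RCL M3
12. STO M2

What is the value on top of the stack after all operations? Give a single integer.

Answer: 18

Derivation:
After op 1 (push 10): stack=[10] mem=[0,0,0,0]
After op 2 (dup): stack=[10,10] mem=[0,0,0,0]
After op 3 (/): stack=[1] mem=[0,0,0,0]
After op 4 (dup): stack=[1,1] mem=[0,0,0,0]
After op 5 (STO M3): stack=[1] mem=[0,0,0,1]
After op 6 (RCL M3): stack=[1,1] mem=[0,0,0,1]
After op 7 (dup): stack=[1,1,1] mem=[0,0,0,1]
After op 8 (swap): stack=[1,1,1] mem=[0,0,0,1]
After op 9 (/): stack=[1,1] mem=[0,0,0,1]
After op 10 (push 18): stack=[1,1,18] mem=[0,0,0,1]
After op 11 (RCL M3): stack=[1,1,18,1] mem=[0,0,0,1]
After op 12 (STO M2): stack=[1,1,18] mem=[0,0,1,1]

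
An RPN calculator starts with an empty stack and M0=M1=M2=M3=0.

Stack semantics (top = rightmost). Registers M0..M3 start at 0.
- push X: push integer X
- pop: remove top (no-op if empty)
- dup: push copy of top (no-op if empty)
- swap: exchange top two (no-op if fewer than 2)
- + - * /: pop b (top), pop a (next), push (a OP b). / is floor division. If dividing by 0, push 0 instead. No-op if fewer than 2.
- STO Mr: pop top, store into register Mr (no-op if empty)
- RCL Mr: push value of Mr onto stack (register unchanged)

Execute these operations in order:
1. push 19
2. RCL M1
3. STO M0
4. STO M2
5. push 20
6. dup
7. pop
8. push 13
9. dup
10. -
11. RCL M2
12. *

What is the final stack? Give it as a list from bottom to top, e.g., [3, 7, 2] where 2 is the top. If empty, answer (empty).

After op 1 (push 19): stack=[19] mem=[0,0,0,0]
After op 2 (RCL M1): stack=[19,0] mem=[0,0,0,0]
After op 3 (STO M0): stack=[19] mem=[0,0,0,0]
After op 4 (STO M2): stack=[empty] mem=[0,0,19,0]
After op 5 (push 20): stack=[20] mem=[0,0,19,0]
After op 6 (dup): stack=[20,20] mem=[0,0,19,0]
After op 7 (pop): stack=[20] mem=[0,0,19,0]
After op 8 (push 13): stack=[20,13] mem=[0,0,19,0]
After op 9 (dup): stack=[20,13,13] mem=[0,0,19,0]
After op 10 (-): stack=[20,0] mem=[0,0,19,0]
After op 11 (RCL M2): stack=[20,0,19] mem=[0,0,19,0]
After op 12 (*): stack=[20,0] mem=[0,0,19,0]

Answer: [20, 0]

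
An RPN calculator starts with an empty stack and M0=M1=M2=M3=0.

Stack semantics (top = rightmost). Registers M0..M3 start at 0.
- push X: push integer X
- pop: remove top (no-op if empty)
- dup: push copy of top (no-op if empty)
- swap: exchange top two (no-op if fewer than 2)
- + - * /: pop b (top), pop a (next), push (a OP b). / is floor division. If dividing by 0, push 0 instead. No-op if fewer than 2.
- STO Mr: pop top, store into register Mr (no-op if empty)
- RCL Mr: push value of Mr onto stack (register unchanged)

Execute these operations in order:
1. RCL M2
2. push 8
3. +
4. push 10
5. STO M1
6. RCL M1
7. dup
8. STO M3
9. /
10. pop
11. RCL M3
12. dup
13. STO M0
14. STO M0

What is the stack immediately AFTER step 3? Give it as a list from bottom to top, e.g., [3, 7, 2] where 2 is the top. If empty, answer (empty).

After op 1 (RCL M2): stack=[0] mem=[0,0,0,0]
After op 2 (push 8): stack=[0,8] mem=[0,0,0,0]
After op 3 (+): stack=[8] mem=[0,0,0,0]

[8]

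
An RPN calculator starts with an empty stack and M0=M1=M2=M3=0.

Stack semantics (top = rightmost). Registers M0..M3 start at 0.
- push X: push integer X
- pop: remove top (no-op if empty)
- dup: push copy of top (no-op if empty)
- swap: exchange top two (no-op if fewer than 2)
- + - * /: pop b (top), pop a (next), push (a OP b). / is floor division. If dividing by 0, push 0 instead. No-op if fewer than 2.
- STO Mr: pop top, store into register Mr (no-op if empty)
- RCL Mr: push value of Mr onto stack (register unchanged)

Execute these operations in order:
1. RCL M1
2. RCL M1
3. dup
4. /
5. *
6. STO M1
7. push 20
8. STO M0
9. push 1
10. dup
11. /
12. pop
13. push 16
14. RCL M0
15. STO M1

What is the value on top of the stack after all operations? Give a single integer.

After op 1 (RCL M1): stack=[0] mem=[0,0,0,0]
After op 2 (RCL M1): stack=[0,0] mem=[0,0,0,0]
After op 3 (dup): stack=[0,0,0] mem=[0,0,0,0]
After op 4 (/): stack=[0,0] mem=[0,0,0,0]
After op 5 (*): stack=[0] mem=[0,0,0,0]
After op 6 (STO M1): stack=[empty] mem=[0,0,0,0]
After op 7 (push 20): stack=[20] mem=[0,0,0,0]
After op 8 (STO M0): stack=[empty] mem=[20,0,0,0]
After op 9 (push 1): stack=[1] mem=[20,0,0,0]
After op 10 (dup): stack=[1,1] mem=[20,0,0,0]
After op 11 (/): stack=[1] mem=[20,0,0,0]
After op 12 (pop): stack=[empty] mem=[20,0,0,0]
After op 13 (push 16): stack=[16] mem=[20,0,0,0]
After op 14 (RCL M0): stack=[16,20] mem=[20,0,0,0]
After op 15 (STO M1): stack=[16] mem=[20,20,0,0]

Answer: 16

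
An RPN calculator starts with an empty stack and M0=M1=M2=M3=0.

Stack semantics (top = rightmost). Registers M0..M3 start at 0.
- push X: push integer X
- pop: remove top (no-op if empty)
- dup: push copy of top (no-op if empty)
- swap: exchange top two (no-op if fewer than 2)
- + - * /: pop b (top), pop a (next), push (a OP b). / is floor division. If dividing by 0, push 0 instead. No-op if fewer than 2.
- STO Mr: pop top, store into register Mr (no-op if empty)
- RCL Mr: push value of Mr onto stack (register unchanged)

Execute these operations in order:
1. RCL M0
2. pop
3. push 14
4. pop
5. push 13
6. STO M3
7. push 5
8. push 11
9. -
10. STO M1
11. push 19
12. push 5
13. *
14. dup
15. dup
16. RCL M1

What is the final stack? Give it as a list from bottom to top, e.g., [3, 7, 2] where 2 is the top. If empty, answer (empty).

Answer: [95, 95, 95, -6]

Derivation:
After op 1 (RCL M0): stack=[0] mem=[0,0,0,0]
After op 2 (pop): stack=[empty] mem=[0,0,0,0]
After op 3 (push 14): stack=[14] mem=[0,0,0,0]
After op 4 (pop): stack=[empty] mem=[0,0,0,0]
After op 5 (push 13): stack=[13] mem=[0,0,0,0]
After op 6 (STO M3): stack=[empty] mem=[0,0,0,13]
After op 7 (push 5): stack=[5] mem=[0,0,0,13]
After op 8 (push 11): stack=[5,11] mem=[0,0,0,13]
After op 9 (-): stack=[-6] mem=[0,0,0,13]
After op 10 (STO M1): stack=[empty] mem=[0,-6,0,13]
After op 11 (push 19): stack=[19] mem=[0,-6,0,13]
After op 12 (push 5): stack=[19,5] mem=[0,-6,0,13]
After op 13 (*): stack=[95] mem=[0,-6,0,13]
After op 14 (dup): stack=[95,95] mem=[0,-6,0,13]
After op 15 (dup): stack=[95,95,95] mem=[0,-6,0,13]
After op 16 (RCL M1): stack=[95,95,95,-6] mem=[0,-6,0,13]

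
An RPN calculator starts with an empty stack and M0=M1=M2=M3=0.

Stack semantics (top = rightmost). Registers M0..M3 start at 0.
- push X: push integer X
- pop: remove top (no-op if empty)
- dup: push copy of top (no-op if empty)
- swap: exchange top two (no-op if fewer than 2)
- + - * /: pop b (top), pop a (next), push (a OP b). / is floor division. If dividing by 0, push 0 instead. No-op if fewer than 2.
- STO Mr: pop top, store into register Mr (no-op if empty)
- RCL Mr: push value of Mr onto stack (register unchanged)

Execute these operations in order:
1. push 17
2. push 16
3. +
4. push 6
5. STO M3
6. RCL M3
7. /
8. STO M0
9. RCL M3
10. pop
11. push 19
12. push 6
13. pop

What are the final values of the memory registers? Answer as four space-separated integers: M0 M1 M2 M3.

After op 1 (push 17): stack=[17] mem=[0,0,0,0]
After op 2 (push 16): stack=[17,16] mem=[0,0,0,0]
After op 3 (+): stack=[33] mem=[0,0,0,0]
After op 4 (push 6): stack=[33,6] mem=[0,0,0,0]
After op 5 (STO M3): stack=[33] mem=[0,0,0,6]
After op 6 (RCL M3): stack=[33,6] mem=[0,0,0,6]
After op 7 (/): stack=[5] mem=[0,0,0,6]
After op 8 (STO M0): stack=[empty] mem=[5,0,0,6]
After op 9 (RCL M3): stack=[6] mem=[5,0,0,6]
After op 10 (pop): stack=[empty] mem=[5,0,0,6]
After op 11 (push 19): stack=[19] mem=[5,0,0,6]
After op 12 (push 6): stack=[19,6] mem=[5,0,0,6]
After op 13 (pop): stack=[19] mem=[5,0,0,6]

Answer: 5 0 0 6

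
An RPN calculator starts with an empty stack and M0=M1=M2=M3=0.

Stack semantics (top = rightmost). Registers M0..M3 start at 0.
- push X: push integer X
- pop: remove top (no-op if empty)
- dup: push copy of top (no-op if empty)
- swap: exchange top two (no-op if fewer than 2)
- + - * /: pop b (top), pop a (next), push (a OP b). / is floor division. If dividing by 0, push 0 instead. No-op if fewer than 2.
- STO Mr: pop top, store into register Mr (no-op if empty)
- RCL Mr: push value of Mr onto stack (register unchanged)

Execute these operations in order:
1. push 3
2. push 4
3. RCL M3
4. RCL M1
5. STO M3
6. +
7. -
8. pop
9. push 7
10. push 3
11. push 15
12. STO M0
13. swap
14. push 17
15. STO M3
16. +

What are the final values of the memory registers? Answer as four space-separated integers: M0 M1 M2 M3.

After op 1 (push 3): stack=[3] mem=[0,0,0,0]
After op 2 (push 4): stack=[3,4] mem=[0,0,0,0]
After op 3 (RCL M3): stack=[3,4,0] mem=[0,0,0,0]
After op 4 (RCL M1): stack=[3,4,0,0] mem=[0,0,0,0]
After op 5 (STO M3): stack=[3,4,0] mem=[0,0,0,0]
After op 6 (+): stack=[3,4] mem=[0,0,0,0]
After op 7 (-): stack=[-1] mem=[0,0,0,0]
After op 8 (pop): stack=[empty] mem=[0,0,0,0]
After op 9 (push 7): stack=[7] mem=[0,0,0,0]
After op 10 (push 3): stack=[7,3] mem=[0,0,0,0]
After op 11 (push 15): stack=[7,3,15] mem=[0,0,0,0]
After op 12 (STO M0): stack=[7,3] mem=[15,0,0,0]
After op 13 (swap): stack=[3,7] mem=[15,0,0,0]
After op 14 (push 17): stack=[3,7,17] mem=[15,0,0,0]
After op 15 (STO M3): stack=[3,7] mem=[15,0,0,17]
After op 16 (+): stack=[10] mem=[15,0,0,17]

Answer: 15 0 0 17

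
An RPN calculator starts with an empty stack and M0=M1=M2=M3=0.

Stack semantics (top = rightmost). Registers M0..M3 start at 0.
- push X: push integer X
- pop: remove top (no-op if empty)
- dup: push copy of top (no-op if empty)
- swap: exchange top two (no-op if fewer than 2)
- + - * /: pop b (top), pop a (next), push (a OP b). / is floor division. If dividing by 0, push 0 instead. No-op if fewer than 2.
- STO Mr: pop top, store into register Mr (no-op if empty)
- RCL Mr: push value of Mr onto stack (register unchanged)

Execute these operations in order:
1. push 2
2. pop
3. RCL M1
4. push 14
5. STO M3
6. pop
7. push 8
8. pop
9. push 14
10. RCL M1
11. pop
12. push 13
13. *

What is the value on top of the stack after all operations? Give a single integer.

Answer: 182

Derivation:
After op 1 (push 2): stack=[2] mem=[0,0,0,0]
After op 2 (pop): stack=[empty] mem=[0,0,0,0]
After op 3 (RCL M1): stack=[0] mem=[0,0,0,0]
After op 4 (push 14): stack=[0,14] mem=[0,0,0,0]
After op 5 (STO M3): stack=[0] mem=[0,0,0,14]
After op 6 (pop): stack=[empty] mem=[0,0,0,14]
After op 7 (push 8): stack=[8] mem=[0,0,0,14]
After op 8 (pop): stack=[empty] mem=[0,0,0,14]
After op 9 (push 14): stack=[14] mem=[0,0,0,14]
After op 10 (RCL M1): stack=[14,0] mem=[0,0,0,14]
After op 11 (pop): stack=[14] mem=[0,0,0,14]
After op 12 (push 13): stack=[14,13] mem=[0,0,0,14]
After op 13 (*): stack=[182] mem=[0,0,0,14]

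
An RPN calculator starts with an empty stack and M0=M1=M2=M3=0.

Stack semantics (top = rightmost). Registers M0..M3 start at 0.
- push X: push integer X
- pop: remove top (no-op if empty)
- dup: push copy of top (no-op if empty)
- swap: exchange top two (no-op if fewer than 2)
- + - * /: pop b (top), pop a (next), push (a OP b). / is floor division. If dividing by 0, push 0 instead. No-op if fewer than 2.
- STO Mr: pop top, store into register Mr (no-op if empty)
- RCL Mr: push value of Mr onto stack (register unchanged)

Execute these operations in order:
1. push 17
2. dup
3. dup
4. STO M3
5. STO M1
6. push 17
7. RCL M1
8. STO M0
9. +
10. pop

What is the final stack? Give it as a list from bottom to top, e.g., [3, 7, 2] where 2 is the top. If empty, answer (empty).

After op 1 (push 17): stack=[17] mem=[0,0,0,0]
After op 2 (dup): stack=[17,17] mem=[0,0,0,0]
After op 3 (dup): stack=[17,17,17] mem=[0,0,0,0]
After op 4 (STO M3): stack=[17,17] mem=[0,0,0,17]
After op 5 (STO M1): stack=[17] mem=[0,17,0,17]
After op 6 (push 17): stack=[17,17] mem=[0,17,0,17]
After op 7 (RCL M1): stack=[17,17,17] mem=[0,17,0,17]
After op 8 (STO M0): stack=[17,17] mem=[17,17,0,17]
After op 9 (+): stack=[34] mem=[17,17,0,17]
After op 10 (pop): stack=[empty] mem=[17,17,0,17]

Answer: (empty)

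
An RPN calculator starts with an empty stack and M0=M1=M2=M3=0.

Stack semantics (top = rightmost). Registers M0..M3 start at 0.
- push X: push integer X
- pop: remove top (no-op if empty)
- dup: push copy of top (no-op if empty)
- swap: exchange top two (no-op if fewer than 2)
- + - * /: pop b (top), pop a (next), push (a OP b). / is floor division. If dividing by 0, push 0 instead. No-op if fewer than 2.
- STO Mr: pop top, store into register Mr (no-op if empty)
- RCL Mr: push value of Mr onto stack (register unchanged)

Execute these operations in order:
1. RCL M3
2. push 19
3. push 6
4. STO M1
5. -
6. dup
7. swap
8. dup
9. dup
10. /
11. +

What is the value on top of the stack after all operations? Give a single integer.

After op 1 (RCL M3): stack=[0] mem=[0,0,0,0]
After op 2 (push 19): stack=[0,19] mem=[0,0,0,0]
After op 3 (push 6): stack=[0,19,6] mem=[0,0,0,0]
After op 4 (STO M1): stack=[0,19] mem=[0,6,0,0]
After op 5 (-): stack=[-19] mem=[0,6,0,0]
After op 6 (dup): stack=[-19,-19] mem=[0,6,0,0]
After op 7 (swap): stack=[-19,-19] mem=[0,6,0,0]
After op 8 (dup): stack=[-19,-19,-19] mem=[0,6,0,0]
After op 9 (dup): stack=[-19,-19,-19,-19] mem=[0,6,0,0]
After op 10 (/): stack=[-19,-19,1] mem=[0,6,0,0]
After op 11 (+): stack=[-19,-18] mem=[0,6,0,0]

Answer: -18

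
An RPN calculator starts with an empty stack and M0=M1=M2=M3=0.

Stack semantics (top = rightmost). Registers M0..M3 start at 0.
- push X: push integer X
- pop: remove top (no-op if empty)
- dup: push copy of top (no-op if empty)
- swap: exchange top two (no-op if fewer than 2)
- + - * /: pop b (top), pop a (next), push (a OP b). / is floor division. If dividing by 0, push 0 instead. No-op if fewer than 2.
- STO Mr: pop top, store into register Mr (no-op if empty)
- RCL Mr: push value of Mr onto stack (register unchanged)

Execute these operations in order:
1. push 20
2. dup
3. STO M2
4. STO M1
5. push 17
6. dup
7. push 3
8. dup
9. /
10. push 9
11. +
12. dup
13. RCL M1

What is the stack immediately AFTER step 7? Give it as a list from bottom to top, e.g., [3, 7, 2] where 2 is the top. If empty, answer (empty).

After op 1 (push 20): stack=[20] mem=[0,0,0,0]
After op 2 (dup): stack=[20,20] mem=[0,0,0,0]
After op 3 (STO M2): stack=[20] mem=[0,0,20,0]
After op 4 (STO M1): stack=[empty] mem=[0,20,20,0]
After op 5 (push 17): stack=[17] mem=[0,20,20,0]
After op 6 (dup): stack=[17,17] mem=[0,20,20,0]
After op 7 (push 3): stack=[17,17,3] mem=[0,20,20,0]

[17, 17, 3]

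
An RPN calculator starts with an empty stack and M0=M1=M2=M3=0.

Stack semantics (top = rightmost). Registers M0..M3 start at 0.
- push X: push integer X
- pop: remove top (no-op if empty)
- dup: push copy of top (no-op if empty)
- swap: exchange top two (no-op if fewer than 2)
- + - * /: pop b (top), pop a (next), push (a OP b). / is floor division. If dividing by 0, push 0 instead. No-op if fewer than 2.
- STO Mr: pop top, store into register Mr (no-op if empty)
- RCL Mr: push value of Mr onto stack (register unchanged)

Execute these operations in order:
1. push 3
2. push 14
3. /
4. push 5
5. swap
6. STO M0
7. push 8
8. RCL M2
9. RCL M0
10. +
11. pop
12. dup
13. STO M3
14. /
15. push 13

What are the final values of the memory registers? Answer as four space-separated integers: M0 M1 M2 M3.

After op 1 (push 3): stack=[3] mem=[0,0,0,0]
After op 2 (push 14): stack=[3,14] mem=[0,0,0,0]
After op 3 (/): stack=[0] mem=[0,0,0,0]
After op 4 (push 5): stack=[0,5] mem=[0,0,0,0]
After op 5 (swap): stack=[5,0] mem=[0,0,0,0]
After op 6 (STO M0): stack=[5] mem=[0,0,0,0]
After op 7 (push 8): stack=[5,8] mem=[0,0,0,0]
After op 8 (RCL M2): stack=[5,8,0] mem=[0,0,0,0]
After op 9 (RCL M0): stack=[5,8,0,0] mem=[0,0,0,0]
After op 10 (+): stack=[5,8,0] mem=[0,0,0,0]
After op 11 (pop): stack=[5,8] mem=[0,0,0,0]
After op 12 (dup): stack=[5,8,8] mem=[0,0,0,0]
After op 13 (STO M3): stack=[5,8] mem=[0,0,0,8]
After op 14 (/): stack=[0] mem=[0,0,0,8]
After op 15 (push 13): stack=[0,13] mem=[0,0,0,8]

Answer: 0 0 0 8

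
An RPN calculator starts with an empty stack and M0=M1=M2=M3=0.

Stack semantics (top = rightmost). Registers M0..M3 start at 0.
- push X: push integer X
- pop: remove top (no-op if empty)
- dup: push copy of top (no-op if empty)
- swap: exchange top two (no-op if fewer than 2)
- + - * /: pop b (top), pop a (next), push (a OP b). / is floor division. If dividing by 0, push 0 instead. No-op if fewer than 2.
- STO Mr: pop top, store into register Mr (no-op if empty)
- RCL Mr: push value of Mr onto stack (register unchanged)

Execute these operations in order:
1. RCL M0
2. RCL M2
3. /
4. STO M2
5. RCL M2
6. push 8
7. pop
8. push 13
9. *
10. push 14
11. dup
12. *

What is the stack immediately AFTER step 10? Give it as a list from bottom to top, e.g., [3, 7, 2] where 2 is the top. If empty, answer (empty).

After op 1 (RCL M0): stack=[0] mem=[0,0,0,0]
After op 2 (RCL M2): stack=[0,0] mem=[0,0,0,0]
After op 3 (/): stack=[0] mem=[0,0,0,0]
After op 4 (STO M2): stack=[empty] mem=[0,0,0,0]
After op 5 (RCL M2): stack=[0] mem=[0,0,0,0]
After op 6 (push 8): stack=[0,8] mem=[0,0,0,0]
After op 7 (pop): stack=[0] mem=[0,0,0,0]
After op 8 (push 13): stack=[0,13] mem=[0,0,0,0]
After op 9 (*): stack=[0] mem=[0,0,0,0]
After op 10 (push 14): stack=[0,14] mem=[0,0,0,0]

[0, 14]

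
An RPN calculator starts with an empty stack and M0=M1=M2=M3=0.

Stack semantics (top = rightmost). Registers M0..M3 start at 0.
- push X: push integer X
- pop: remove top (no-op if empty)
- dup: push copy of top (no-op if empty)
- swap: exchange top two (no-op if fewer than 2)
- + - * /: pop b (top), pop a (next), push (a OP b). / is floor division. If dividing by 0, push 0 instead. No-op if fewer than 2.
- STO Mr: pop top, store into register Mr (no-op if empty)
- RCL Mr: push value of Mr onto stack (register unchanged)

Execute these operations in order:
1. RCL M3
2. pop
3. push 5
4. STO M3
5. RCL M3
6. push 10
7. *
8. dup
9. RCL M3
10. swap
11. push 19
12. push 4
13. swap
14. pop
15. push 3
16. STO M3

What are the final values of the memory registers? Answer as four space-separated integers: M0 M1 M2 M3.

After op 1 (RCL M3): stack=[0] mem=[0,0,0,0]
After op 2 (pop): stack=[empty] mem=[0,0,0,0]
After op 3 (push 5): stack=[5] mem=[0,0,0,0]
After op 4 (STO M3): stack=[empty] mem=[0,0,0,5]
After op 5 (RCL M3): stack=[5] mem=[0,0,0,5]
After op 6 (push 10): stack=[5,10] mem=[0,0,0,5]
After op 7 (*): stack=[50] mem=[0,0,0,5]
After op 8 (dup): stack=[50,50] mem=[0,0,0,5]
After op 9 (RCL M3): stack=[50,50,5] mem=[0,0,0,5]
After op 10 (swap): stack=[50,5,50] mem=[0,0,0,5]
After op 11 (push 19): stack=[50,5,50,19] mem=[0,0,0,5]
After op 12 (push 4): stack=[50,5,50,19,4] mem=[0,0,0,5]
After op 13 (swap): stack=[50,5,50,4,19] mem=[0,0,0,5]
After op 14 (pop): stack=[50,5,50,4] mem=[0,0,0,5]
After op 15 (push 3): stack=[50,5,50,4,3] mem=[0,0,0,5]
After op 16 (STO M3): stack=[50,5,50,4] mem=[0,0,0,3]

Answer: 0 0 0 3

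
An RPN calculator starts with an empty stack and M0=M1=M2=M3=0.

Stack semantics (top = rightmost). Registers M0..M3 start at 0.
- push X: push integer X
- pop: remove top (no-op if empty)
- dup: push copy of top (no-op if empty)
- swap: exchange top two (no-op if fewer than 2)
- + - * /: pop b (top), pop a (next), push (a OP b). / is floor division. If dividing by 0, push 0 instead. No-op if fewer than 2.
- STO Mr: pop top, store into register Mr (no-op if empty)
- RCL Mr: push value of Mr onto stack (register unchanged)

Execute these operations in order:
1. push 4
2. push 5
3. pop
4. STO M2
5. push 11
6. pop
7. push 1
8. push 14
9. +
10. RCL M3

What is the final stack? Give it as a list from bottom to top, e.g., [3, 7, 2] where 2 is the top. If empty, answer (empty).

Answer: [15, 0]

Derivation:
After op 1 (push 4): stack=[4] mem=[0,0,0,0]
After op 2 (push 5): stack=[4,5] mem=[0,0,0,0]
After op 3 (pop): stack=[4] mem=[0,0,0,0]
After op 4 (STO M2): stack=[empty] mem=[0,0,4,0]
After op 5 (push 11): stack=[11] mem=[0,0,4,0]
After op 6 (pop): stack=[empty] mem=[0,0,4,0]
After op 7 (push 1): stack=[1] mem=[0,0,4,0]
After op 8 (push 14): stack=[1,14] mem=[0,0,4,0]
After op 9 (+): stack=[15] mem=[0,0,4,0]
After op 10 (RCL M3): stack=[15,0] mem=[0,0,4,0]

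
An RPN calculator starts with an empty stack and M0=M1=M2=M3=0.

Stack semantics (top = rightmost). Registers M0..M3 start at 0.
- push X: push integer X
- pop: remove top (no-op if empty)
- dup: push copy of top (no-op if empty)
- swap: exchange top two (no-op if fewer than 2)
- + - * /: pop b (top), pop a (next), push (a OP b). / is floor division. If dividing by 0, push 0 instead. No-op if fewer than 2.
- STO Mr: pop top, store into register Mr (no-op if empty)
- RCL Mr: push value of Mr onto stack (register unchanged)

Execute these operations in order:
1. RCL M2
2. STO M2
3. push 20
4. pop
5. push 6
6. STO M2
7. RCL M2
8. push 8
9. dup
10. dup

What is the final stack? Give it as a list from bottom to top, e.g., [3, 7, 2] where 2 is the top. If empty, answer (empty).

After op 1 (RCL M2): stack=[0] mem=[0,0,0,0]
After op 2 (STO M2): stack=[empty] mem=[0,0,0,0]
After op 3 (push 20): stack=[20] mem=[0,0,0,0]
After op 4 (pop): stack=[empty] mem=[0,0,0,0]
After op 5 (push 6): stack=[6] mem=[0,0,0,0]
After op 6 (STO M2): stack=[empty] mem=[0,0,6,0]
After op 7 (RCL M2): stack=[6] mem=[0,0,6,0]
After op 8 (push 8): stack=[6,8] mem=[0,0,6,0]
After op 9 (dup): stack=[6,8,8] mem=[0,0,6,0]
After op 10 (dup): stack=[6,8,8,8] mem=[0,0,6,0]

Answer: [6, 8, 8, 8]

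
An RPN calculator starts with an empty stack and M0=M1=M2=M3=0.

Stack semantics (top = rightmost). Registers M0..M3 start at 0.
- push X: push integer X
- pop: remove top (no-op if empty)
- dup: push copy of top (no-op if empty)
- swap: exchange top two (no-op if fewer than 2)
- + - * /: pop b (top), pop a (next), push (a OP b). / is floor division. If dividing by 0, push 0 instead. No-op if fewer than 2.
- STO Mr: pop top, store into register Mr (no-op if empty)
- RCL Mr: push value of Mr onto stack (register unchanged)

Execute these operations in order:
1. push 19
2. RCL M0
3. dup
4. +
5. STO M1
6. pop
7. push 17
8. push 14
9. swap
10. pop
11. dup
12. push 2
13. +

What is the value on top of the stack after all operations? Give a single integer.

Answer: 16

Derivation:
After op 1 (push 19): stack=[19] mem=[0,0,0,0]
After op 2 (RCL M0): stack=[19,0] mem=[0,0,0,0]
After op 3 (dup): stack=[19,0,0] mem=[0,0,0,0]
After op 4 (+): stack=[19,0] mem=[0,0,0,0]
After op 5 (STO M1): stack=[19] mem=[0,0,0,0]
After op 6 (pop): stack=[empty] mem=[0,0,0,0]
After op 7 (push 17): stack=[17] mem=[0,0,0,0]
After op 8 (push 14): stack=[17,14] mem=[0,0,0,0]
After op 9 (swap): stack=[14,17] mem=[0,0,0,0]
After op 10 (pop): stack=[14] mem=[0,0,0,0]
After op 11 (dup): stack=[14,14] mem=[0,0,0,0]
After op 12 (push 2): stack=[14,14,2] mem=[0,0,0,0]
After op 13 (+): stack=[14,16] mem=[0,0,0,0]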